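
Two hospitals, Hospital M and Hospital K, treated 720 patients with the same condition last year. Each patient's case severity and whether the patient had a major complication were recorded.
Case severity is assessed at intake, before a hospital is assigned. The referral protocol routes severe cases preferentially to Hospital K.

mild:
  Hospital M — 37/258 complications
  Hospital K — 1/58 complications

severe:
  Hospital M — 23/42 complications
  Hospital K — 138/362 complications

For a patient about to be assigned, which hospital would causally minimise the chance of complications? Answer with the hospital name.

Hospital K

Within every case severity level Hospital K has the lower rate, yet pooled Hospital M does — Simpson's reversal.
Case severity satisfies the back-door criterion: it is not a descendant of the hospital, and it blocks the spurious path from hospital to outcome. Adjusting for it (i.e., using the within-case severity rates) gives the causal effect.
Within each level — mild: 14.3% vs 1.7%; severe: 54.8% vs 38.1% — Hospital K is lower every time.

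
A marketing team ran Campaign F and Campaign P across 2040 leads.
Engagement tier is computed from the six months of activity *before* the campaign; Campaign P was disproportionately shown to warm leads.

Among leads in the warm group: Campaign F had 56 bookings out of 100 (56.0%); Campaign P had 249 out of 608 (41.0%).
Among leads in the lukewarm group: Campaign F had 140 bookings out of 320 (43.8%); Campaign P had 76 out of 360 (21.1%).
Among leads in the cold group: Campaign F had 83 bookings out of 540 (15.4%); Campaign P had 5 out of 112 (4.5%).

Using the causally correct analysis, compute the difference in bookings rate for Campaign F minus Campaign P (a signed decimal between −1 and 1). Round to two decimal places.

Engagement tier is set before the campaign has any effect — it is not caused by the campaign — and it independently drives the outcome. That makes it a confounder, so the causal comparison is within engagement tier levels.
Adjusting over the population distribution of engagement tier: 0.347·(0.560−0.410) + 0.333·(0.438−0.211) + 0.320·(0.154−0.045) = +0.163.

+0.16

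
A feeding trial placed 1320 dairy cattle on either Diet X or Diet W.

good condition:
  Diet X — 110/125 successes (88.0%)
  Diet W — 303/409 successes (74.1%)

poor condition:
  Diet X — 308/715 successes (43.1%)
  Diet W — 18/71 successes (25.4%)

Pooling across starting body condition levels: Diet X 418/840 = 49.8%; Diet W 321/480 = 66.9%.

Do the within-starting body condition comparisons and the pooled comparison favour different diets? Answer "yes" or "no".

Within each starting body condition level (good condition 88.0% vs 74.1%; poor condition 43.1% vs 25.4%), Diet X has the higher rate every time. Pooled: 49.8% vs 66.9% — Diet W has the higher rate overall. The two comparisons disagree.

yes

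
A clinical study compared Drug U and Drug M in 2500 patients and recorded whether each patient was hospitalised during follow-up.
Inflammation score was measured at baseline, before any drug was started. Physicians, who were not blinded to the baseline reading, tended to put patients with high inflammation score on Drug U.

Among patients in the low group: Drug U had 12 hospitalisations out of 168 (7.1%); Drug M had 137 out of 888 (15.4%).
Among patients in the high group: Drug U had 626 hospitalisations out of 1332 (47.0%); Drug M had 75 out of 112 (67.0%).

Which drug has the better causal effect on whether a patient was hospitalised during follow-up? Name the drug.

Nothing the drug does changes inflammation score; the imbalance is an allocation artefact. With inflammation score also predicting the outcome, the pooled figure is confounded, and the within-stratum comparison is the causal one.
Within each level — low: 7.1% vs 15.4%; high: 47.0% vs 67.0% — Drug U is lower every time.

Drug U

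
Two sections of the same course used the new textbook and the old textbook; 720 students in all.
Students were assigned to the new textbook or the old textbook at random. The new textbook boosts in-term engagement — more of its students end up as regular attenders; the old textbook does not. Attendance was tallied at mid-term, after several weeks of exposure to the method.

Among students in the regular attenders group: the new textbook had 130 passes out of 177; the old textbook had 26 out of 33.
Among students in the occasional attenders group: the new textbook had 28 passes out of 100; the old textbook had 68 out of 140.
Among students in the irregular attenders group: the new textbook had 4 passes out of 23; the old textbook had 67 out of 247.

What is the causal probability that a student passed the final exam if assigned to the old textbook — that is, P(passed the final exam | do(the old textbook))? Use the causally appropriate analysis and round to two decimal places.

The stratified and pooled comparisons disagree (the old textbook wins within each mid-term attendance; the new textbook wins overall), so the answer turns on the causal role of mid-term attendance.
The distribution of mid-term attendance is itself part of what the teaching method does — it is an intermediate outcome. Holding it fixed would remove that part of the effect; the total effect is the pooled difference.
So P(outcome | do(the old textbook)) is just the pooled rate for the old textbook: 161/420 = 0.383.

0.38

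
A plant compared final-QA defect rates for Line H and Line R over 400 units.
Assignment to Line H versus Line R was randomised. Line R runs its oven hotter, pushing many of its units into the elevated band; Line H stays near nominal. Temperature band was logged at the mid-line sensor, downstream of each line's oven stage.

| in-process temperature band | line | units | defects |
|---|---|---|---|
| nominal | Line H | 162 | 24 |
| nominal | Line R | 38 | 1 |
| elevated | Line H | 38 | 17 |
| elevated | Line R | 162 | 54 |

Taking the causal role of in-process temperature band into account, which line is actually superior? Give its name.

The distribution of in-process temperature band is itself part of what the line does — it is an intermediate outcome. Holding it fixed would remove that part of the effect; the total effect is the pooled difference.
Pooled: Line H 20.5% vs Line R 27.5%; Line H is lower overall.

Line H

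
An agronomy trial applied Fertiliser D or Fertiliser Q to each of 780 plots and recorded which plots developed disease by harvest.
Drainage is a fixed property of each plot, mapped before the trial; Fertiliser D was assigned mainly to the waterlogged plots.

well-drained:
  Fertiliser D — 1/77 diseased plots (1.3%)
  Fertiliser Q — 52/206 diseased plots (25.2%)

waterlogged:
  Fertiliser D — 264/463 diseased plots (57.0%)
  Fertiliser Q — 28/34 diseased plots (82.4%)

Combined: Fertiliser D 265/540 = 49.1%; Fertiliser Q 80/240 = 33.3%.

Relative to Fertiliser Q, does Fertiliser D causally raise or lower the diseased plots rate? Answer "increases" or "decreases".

decreases

The imbalance in field drainage arose from how plots were allocated, not from anything the fertiliser did; and field drainage independently affects the outcome. The pooled gap is confounded — condition on field drainage.
Within each level — well-drained: 1.3% vs 25.2%; waterlogged: 57.0% vs 82.4% — Fertiliser D is lower every time.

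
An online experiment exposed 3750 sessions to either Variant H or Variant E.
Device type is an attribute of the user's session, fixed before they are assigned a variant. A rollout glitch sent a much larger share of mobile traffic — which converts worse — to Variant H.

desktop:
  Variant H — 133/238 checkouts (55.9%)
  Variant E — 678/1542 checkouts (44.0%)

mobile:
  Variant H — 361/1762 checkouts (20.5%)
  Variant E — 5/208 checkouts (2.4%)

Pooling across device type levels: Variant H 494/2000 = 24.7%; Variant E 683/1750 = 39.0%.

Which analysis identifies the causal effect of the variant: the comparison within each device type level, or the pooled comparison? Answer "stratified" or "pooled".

Here device type is a common cause — it drives both which variant a case falls under and the outcome. The crude comparison mixes populations; the stratum-specific rates are the causally relevant ones.
Within each level — desktop: 55.9% vs 44.0%; mobile: 20.5% vs 2.4% — Variant H is higher every time.

stratified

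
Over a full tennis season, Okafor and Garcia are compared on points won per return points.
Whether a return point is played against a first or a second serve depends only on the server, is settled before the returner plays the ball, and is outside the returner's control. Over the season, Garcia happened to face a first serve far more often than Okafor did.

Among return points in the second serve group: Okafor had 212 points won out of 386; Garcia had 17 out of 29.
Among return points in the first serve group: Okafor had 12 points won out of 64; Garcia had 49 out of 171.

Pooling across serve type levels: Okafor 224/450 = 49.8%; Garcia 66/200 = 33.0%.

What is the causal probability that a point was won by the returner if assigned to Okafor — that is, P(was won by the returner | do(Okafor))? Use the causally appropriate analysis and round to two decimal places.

0.42

Serve type differs across players for reasons unrelated to any effect of the player itself, and it separately predicts the outcome — a classic confounder. We must compare within serve type levels.
Standardising Okafor to the population serve type mix: 0.638·212/386 + 0.362·12/64 = 0.418.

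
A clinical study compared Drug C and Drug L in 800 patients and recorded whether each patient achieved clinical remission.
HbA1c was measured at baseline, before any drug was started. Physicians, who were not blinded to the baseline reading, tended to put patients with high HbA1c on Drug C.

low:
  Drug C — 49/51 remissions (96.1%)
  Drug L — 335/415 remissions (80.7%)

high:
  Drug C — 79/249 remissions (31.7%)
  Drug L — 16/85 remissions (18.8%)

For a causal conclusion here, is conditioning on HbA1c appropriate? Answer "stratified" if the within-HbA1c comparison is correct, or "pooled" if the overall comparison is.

Here HbA1c is a common cause — it drives both which drug a case falls under and the outcome. The crude comparison mixes populations; the stratum-specific rates are the causally relevant ones.
Within each level — low: 96.1% vs 80.7%; high: 31.7% vs 18.8% — Drug C is higher every time.

stratified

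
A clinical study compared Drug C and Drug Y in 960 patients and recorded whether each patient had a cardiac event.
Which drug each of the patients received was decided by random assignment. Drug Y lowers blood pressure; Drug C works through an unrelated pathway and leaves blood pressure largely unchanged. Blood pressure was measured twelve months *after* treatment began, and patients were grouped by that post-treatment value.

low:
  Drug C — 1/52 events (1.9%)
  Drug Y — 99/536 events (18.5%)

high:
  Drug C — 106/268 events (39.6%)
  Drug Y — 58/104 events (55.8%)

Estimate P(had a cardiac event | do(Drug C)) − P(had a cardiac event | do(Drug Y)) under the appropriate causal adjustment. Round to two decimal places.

+0.09

Within every blood pressure level Drug C has the lower rate, yet pooled Drug Y does — Simpson's reversal.
Blood pressure is recorded after the drug and is itself shifted by it — it sits on the causal path from drug to outcome. Conditioning on a mediator would strip out part of the effect we want; the pooled comparison gives the total causal effect.
The causal difference is the pooled difference: 0.334 − 0.245 = +0.089.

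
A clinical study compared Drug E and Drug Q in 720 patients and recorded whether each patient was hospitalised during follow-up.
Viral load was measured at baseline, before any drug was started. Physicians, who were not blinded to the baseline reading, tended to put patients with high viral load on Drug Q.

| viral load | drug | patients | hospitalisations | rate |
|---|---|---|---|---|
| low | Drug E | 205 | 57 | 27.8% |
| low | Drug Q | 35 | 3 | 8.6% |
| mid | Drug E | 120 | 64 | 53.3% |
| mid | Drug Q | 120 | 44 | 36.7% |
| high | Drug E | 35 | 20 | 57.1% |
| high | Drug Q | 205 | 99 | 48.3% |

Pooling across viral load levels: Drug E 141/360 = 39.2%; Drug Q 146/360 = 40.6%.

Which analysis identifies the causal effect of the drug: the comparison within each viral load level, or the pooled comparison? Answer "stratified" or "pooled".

Drug Q is lower inside every viral load stratum but Drug E is lower in aggregate. Whether to stratify depends on how viral load relates to the drug.
The imbalance in viral load arose from how patients were allocated, not from anything the drug did; and viral load independently affects the outcome. The pooled gap is confounded — condition on viral load.
Within each level — low: 27.8% vs 8.6%; mid: 53.3% vs 36.7%; high: 57.1% vs 48.3% — Drug Q is lower every time.

stratified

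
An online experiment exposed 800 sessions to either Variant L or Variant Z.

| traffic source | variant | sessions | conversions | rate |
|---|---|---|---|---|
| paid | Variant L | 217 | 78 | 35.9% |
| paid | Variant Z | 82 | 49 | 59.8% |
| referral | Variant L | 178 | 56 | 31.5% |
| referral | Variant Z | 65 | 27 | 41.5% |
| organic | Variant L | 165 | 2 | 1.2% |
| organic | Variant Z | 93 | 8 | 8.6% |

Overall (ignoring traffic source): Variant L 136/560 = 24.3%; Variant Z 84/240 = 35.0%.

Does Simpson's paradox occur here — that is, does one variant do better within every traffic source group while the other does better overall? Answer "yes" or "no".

no

Within each traffic source level (paid 35.9% vs 59.8%; referral 31.5% vs 41.5%; organic 1.2% vs 8.6%), Variant Z has the higher rate every time. Pooled: 24.3% vs 35.0% — Variant Z has the higher rate overall. They agree.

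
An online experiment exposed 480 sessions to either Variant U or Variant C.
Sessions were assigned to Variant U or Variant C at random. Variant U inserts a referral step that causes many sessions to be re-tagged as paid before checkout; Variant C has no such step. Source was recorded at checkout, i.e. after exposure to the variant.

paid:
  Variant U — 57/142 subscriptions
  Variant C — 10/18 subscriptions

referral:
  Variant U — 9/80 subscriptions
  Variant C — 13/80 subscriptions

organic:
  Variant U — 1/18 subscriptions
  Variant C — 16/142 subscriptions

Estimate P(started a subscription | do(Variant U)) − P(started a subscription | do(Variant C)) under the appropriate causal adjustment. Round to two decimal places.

Because the variant influences traffic source, traffic source is a post-treatment mediator, not a confounder. Stratifying on it would bias the estimate; the causal effect is the crude pooled difference.
The causal difference is the pooled difference: 0.279 − 0.163 = +0.117.

+0.12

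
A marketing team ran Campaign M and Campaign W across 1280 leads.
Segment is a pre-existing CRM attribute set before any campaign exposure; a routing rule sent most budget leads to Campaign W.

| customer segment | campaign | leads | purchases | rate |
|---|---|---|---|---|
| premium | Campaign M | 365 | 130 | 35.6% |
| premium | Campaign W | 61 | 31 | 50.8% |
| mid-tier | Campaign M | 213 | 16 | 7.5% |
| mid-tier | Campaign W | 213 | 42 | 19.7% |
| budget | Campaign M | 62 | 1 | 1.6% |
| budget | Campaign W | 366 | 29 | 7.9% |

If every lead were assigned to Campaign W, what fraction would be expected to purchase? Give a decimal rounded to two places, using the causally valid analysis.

Since customer segment is a pre-existing factor (not a product of the campaign) and it affects the outcome on its own, it is a confounder. The stratified rates, not the pooled rate, identify the causal effect.
Standardising Campaign W to the population customer segment mix: 0.333·31/61 + 0.333·42/213 + 0.334·29/366 = 0.261.

0.26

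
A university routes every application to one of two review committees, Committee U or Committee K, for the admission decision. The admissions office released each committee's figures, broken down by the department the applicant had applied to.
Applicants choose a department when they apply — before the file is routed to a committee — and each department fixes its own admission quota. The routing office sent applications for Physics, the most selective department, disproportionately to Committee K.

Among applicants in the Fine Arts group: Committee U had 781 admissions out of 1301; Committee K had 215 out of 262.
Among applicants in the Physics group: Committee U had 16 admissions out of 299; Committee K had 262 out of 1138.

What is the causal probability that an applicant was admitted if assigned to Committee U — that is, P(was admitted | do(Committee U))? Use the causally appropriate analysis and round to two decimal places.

Here department is a common cause — it drives both which review committee a case falls under and the outcome. The crude comparison mixes populations; the stratum-specific rates are the causally relevant ones.
Standardising Committee U to the population department mix: 0.521·781/1301 + 0.479·16/299 = 0.338.

0.34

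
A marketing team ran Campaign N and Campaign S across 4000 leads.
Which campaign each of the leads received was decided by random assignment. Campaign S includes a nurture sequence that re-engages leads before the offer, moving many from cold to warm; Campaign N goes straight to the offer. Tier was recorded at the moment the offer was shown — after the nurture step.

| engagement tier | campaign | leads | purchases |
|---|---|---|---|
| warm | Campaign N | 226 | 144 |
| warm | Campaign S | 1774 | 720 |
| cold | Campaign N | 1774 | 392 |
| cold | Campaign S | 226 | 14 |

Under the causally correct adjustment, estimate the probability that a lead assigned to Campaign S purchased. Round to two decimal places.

0.37

Engagement tier lies on the pathway campaign → engagement tier → outcome, so adjusting for it blocks the indirect effect. For the total causal effect of campaign, use the unadjusted pooled rates.
So P(outcome | do(Campaign S)) is just the pooled rate for Campaign S: 734/2000 = 0.367.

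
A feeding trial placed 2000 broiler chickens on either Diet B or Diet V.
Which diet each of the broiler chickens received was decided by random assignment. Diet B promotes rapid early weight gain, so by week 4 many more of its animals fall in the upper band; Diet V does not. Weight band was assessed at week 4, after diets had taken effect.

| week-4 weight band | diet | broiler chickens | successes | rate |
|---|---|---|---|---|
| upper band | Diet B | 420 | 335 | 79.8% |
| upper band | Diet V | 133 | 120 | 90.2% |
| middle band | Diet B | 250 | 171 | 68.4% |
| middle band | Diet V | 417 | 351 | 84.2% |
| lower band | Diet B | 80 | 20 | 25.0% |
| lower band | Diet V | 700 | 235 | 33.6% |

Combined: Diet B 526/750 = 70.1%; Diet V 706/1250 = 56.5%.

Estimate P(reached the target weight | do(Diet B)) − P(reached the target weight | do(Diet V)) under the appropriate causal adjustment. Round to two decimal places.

Week-4 weight band is downstream of the diet. One should not condition on a consequence of treatment, so the overall rates are the right comparison.
The causal difference is the pooled difference: 0.701 − 0.565 = +0.137.

+0.14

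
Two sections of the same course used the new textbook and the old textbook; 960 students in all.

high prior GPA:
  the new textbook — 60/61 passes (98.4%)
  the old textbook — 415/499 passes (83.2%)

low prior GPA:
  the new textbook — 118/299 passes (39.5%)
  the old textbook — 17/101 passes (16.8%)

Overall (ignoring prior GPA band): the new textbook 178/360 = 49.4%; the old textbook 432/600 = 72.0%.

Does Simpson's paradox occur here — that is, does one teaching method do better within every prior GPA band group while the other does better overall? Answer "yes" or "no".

yes

Within each prior GPA band level (high prior GPA 98.4% vs 83.2%; low prior GPA 39.5% vs 16.8%), the new textbook has the higher rate every time. Pooled: 49.4% vs 72.0% — the old textbook has the higher rate overall. The two comparisons disagree.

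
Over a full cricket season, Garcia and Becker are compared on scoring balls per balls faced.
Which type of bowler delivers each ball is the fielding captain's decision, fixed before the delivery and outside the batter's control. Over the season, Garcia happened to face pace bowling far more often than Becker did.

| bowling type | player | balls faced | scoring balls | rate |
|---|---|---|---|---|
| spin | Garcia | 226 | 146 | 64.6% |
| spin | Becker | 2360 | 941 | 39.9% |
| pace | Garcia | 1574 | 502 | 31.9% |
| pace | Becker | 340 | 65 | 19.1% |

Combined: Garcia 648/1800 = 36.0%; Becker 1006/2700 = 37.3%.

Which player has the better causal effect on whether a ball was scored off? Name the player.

Garcia

Here bowling type is a common cause — it drives both which player a case falls under and the outcome. The crude comparison mixes populations; the stratum-specific rates are the causally relevant ones.
Within each level — spin: 64.6% vs 39.9%; pace: 31.9% vs 19.1% — Garcia is higher every time.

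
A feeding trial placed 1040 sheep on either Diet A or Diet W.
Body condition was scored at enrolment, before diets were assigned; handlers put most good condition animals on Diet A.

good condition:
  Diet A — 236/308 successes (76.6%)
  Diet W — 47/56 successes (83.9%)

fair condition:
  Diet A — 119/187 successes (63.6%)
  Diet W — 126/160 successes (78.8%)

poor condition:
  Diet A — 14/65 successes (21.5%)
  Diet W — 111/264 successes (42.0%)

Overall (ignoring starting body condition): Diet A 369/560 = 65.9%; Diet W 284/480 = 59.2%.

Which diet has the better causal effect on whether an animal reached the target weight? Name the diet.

Within every starting body condition level Diet W has the higher rate, yet pooled Diet A does — Simpson's reversal.
Starting body condition is set before the diet has any effect — it is not caused by the diet — and it independently drives the outcome. That makes it a confounder, so the causal comparison is within starting body condition levels.
Within each level — good condition: 76.6% vs 83.9%; fair condition: 63.6% vs 78.8%; poor condition: 21.5% vs 42.0% — Diet W is higher every time.

Diet W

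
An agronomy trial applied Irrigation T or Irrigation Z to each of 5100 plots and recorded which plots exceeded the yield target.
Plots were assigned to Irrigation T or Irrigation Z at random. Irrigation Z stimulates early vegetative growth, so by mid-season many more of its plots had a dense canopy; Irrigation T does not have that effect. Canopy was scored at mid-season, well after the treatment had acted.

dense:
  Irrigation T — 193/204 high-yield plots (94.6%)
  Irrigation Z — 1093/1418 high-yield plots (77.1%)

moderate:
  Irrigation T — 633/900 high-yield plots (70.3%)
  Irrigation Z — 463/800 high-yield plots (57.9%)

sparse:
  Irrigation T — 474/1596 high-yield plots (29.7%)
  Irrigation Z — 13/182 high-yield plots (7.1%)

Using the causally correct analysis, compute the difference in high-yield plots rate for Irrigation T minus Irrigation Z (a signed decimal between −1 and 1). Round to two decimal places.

The stratified and pooled comparisons disagree (Irrigation T wins within each mid-season canopy; Irrigation Z wins overall), so the answer turns on the causal role of mid-season canopy.
Stratifying would compare irrigations among plots the irrigations themselves sorted into mid-season canopy groups — a form of selection on an intermediate. The unconditioned pooled rates give the total causal effect.
The causal difference is the pooled difference: 0.481 − 0.654 = -0.172.

-0.17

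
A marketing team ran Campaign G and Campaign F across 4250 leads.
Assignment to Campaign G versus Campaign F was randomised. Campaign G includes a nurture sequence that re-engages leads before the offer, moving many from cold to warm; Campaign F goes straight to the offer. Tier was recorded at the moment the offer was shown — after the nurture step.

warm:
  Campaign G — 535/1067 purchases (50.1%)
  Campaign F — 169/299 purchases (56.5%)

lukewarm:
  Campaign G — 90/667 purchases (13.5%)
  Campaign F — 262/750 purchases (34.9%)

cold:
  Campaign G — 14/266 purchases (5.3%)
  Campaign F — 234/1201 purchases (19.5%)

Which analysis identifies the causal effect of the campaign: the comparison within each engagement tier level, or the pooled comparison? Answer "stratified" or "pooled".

pooled

The stratified and pooled comparisons disagree (Campaign F wins within each engagement tier; Campaign G wins overall), so the answer turns on the causal role of engagement tier.
Engagement tier here is a post-treatment variable shaped by the campaign; conditioning on it would introduce bias rather than remove it. The overall comparison is the causal one.
Pooled: Campaign G 31.9% vs Campaign F 29.6%; Campaign G is higher overall.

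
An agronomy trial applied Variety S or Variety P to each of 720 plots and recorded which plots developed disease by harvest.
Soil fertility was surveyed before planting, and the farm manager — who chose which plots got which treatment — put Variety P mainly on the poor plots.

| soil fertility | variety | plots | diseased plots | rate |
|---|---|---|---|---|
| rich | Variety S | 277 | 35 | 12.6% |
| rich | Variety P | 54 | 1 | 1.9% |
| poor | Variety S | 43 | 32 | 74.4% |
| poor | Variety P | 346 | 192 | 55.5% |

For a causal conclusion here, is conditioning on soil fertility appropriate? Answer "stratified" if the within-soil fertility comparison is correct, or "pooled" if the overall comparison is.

Within every soil fertility level Variety P has the lower rate, yet pooled Variety S does — Simpson's reversal.
Nothing the variety does changes soil fertility; the imbalance is an allocation artefact. With soil fertility also predicting the outcome, the pooled figure is confounded, and the within-stratum comparison is the causal one.
Within each level — rich: 12.6% vs 1.9%; poor: 74.4% vs 55.5% — Variety P is lower every time.

stratified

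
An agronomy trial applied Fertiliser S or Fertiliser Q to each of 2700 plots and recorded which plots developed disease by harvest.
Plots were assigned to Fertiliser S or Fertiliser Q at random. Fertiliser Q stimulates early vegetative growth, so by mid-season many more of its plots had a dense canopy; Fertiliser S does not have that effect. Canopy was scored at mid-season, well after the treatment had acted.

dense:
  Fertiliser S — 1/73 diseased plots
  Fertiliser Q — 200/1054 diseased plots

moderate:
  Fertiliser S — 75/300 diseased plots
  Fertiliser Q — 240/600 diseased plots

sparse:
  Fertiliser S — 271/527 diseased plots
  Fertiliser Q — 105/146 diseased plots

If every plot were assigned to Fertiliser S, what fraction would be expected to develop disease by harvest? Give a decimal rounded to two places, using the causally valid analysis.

The stratified and pooled comparisons disagree (Fertiliser S wins within each mid-season canopy; Fertiliser Q wins overall), so the answer turns on the causal role of mid-season canopy.
Mid-season canopy here is a post-treatment variable shaped by the fertiliser; conditioning on it would introduce bias rather than remove it. The overall comparison is the causal one.
So P(outcome | do(Fertiliser S)) is just the pooled rate for Fertiliser S: 347/900 = 0.386.

0.39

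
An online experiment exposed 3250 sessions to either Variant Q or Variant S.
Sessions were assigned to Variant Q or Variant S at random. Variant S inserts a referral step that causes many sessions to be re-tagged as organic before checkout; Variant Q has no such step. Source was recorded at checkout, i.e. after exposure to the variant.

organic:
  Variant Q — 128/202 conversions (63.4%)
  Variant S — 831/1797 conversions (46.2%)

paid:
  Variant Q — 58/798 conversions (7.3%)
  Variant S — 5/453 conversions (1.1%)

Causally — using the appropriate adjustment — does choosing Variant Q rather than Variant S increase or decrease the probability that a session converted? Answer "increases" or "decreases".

Stratifying would compare variants among sessions the variants themselves sorted into traffic source groups — a form of selection on an intermediate. The unconditioned pooled rates give the total causal effect.
Pooled: Variant Q 18.6% vs Variant S 37.2%; Variant S is higher overall.

decreases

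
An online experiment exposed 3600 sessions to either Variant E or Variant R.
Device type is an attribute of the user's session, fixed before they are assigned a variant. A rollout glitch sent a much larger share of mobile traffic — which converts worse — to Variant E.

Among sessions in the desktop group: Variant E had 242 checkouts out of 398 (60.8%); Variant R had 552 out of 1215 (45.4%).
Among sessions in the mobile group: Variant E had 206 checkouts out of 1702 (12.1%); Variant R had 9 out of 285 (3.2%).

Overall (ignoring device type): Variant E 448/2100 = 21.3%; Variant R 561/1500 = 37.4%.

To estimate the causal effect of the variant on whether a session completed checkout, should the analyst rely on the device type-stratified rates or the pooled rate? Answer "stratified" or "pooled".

stratified

Device type is set before the variant has any effect — it is not caused by the variant — and it independently drives the outcome. That makes it a confounder, so the causal comparison is within device type levels.
Within each level — desktop: 60.8% vs 45.4%; mobile: 12.1% vs 3.2% — Variant E is higher every time.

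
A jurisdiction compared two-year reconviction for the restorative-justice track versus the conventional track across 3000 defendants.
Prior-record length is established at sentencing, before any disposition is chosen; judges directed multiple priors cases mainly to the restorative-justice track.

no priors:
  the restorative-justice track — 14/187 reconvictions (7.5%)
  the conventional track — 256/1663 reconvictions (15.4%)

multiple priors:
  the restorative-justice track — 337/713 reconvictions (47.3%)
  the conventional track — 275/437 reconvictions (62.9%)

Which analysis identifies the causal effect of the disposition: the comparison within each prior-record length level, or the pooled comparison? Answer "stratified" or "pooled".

The prior-record length-specific comparison favours the restorative-justice track throughout, but the pooled figures favour the conventional track. The question is whether to condition on prior-record length.
Prior-record length differs across dispositions for reasons unrelated to any effect of the disposition itself, and it separately predicts the outcome — a classic confounder. We must compare within prior-record length levels.
Within each level — no priors: 7.5% vs 15.4%; multiple priors: 47.3% vs 62.9% — the restorative-justice track is lower every time.

stratified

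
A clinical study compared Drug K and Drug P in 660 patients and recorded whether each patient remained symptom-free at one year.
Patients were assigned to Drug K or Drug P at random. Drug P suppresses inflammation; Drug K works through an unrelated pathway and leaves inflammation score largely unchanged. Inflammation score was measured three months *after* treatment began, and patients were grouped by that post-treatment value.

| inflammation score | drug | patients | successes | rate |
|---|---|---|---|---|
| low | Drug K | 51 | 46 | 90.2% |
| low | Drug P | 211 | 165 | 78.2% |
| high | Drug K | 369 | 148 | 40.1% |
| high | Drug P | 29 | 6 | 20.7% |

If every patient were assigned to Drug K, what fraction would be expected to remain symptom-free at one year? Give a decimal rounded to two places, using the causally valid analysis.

Within every inflammation score level Drug K has the higher rate, yet pooled Drug P does — Simpson's reversal.
The distribution of inflammation score is itself part of what the drug does — it is an intermediate outcome. Holding it fixed would remove that part of the effect; the total effect is the pooled difference.
So P(outcome | do(Drug K)) is just the pooled rate for Drug K: 194/420 = 0.462.

0.46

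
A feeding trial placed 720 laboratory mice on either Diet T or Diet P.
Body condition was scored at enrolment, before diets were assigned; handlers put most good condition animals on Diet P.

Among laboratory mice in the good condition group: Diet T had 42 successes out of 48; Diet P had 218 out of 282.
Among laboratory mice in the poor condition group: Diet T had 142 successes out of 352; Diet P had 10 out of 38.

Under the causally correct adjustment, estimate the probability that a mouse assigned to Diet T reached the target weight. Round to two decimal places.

0.62

The stratified and pooled comparisons disagree (Diet T wins within each starting body condition; Diet P wins overall), so the answer turns on the causal role of starting body condition.
Here starting body condition is a common cause — it drives both which diet a case falls under and the outcome. The crude comparison mixes populations; the stratum-specific rates are the causally relevant ones.
Standardising Diet T to the population starting body condition mix: 0.458·42/48 + 0.542·142/352 = 0.620.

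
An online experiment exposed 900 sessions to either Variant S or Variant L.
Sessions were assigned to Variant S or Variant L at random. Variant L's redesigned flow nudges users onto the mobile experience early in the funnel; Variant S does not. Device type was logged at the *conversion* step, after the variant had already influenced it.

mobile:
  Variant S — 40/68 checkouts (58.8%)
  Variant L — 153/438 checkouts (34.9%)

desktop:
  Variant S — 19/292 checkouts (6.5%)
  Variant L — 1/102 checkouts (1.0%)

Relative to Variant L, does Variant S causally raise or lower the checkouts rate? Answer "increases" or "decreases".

decreases

The device type-specific comparison favours Variant S throughout, but the pooled figures favour Variant L. The question is whether to condition on device type.
Device type is recorded after the variant and is itself shifted by it — it sits on the causal path from variant to outcome. Conditioning on a mediator would strip out part of the effect we want; the pooled comparison gives the total causal effect.
Pooled: Variant S 16.4% vs Variant L 28.5%; Variant L is higher overall.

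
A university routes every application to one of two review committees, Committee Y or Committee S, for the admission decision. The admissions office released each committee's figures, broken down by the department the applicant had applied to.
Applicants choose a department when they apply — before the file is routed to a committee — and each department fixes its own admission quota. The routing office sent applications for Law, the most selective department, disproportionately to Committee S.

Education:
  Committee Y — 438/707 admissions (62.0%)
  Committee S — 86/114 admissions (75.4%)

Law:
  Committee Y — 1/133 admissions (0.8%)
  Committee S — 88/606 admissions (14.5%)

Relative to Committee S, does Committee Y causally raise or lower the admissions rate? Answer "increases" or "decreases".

Department satisfies the back-door criterion: it is not a descendant of the review committee, and it blocks the spurious path from review committee to outcome. Adjusting for it (i.e., using the within-department rates) gives the causal effect.
Within each level — Education: 62.0% vs 75.4%; Law: 0.8% vs 14.5% — Committee S is higher every time.

decreases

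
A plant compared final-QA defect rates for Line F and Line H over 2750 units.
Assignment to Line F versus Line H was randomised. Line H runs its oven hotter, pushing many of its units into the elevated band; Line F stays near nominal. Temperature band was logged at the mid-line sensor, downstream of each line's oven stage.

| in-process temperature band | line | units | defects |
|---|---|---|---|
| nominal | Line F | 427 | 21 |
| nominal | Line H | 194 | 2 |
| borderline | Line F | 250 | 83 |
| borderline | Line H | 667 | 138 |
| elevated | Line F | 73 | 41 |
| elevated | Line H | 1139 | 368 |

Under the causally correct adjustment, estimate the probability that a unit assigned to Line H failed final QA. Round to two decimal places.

In-process temperature band is downstream of the line. One should not condition on a consequence of treatment, so the overall rates are the right comparison.
So P(outcome | do(Line H)) is just the pooled rate for Line H: 508/2000 = 0.254.

0.25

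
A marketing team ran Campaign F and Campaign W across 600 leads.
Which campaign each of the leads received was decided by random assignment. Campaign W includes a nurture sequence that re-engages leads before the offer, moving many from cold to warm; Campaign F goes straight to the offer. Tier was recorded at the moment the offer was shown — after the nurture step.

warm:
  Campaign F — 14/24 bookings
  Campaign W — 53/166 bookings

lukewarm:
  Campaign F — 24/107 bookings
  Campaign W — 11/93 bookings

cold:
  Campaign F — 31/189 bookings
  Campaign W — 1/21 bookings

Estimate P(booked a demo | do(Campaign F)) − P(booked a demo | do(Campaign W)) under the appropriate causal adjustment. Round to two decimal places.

-0.02

Campaign F is higher inside every engagement tier stratum but Campaign W is higher in aggregate. Whether to stratify depends on how engagement tier relates to the campaign.
Because the campaign influences engagement tier, engagement tier is a post-treatment mediator, not a confounder. Stratifying on it would bias the estimate; the causal effect is the crude pooled difference.
The causal difference is the pooled difference: 0.216 − 0.232 = -0.017.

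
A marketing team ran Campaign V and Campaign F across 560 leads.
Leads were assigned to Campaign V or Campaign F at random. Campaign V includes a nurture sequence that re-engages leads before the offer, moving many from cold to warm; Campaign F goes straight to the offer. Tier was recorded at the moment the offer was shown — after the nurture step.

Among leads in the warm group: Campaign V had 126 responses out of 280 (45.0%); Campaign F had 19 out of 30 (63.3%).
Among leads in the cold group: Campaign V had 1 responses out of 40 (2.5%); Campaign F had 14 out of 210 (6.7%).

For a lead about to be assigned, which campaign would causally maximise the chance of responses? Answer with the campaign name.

Engagement tier is downstream of the campaign. One should not condition on a consequence of treatment, so the overall rates are the right comparison.
Pooled: Campaign V 39.7% vs Campaign F 13.8%; Campaign V is higher overall.

Campaign V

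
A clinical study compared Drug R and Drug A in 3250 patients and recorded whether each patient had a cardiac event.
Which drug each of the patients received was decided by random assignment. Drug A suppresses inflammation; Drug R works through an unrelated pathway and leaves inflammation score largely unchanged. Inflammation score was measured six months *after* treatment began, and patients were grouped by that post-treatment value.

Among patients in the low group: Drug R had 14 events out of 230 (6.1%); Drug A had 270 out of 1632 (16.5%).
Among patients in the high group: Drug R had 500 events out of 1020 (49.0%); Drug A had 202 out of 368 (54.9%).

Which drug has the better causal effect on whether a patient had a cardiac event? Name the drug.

Drug A

Because the drug influences inflammation score, inflammation score is a post-treatment mediator, not a confounder. Stratifying on it would bias the estimate; the causal effect is the crude pooled difference.
Pooled: Drug R 41.1% vs Drug A 23.6%; Drug A is lower overall.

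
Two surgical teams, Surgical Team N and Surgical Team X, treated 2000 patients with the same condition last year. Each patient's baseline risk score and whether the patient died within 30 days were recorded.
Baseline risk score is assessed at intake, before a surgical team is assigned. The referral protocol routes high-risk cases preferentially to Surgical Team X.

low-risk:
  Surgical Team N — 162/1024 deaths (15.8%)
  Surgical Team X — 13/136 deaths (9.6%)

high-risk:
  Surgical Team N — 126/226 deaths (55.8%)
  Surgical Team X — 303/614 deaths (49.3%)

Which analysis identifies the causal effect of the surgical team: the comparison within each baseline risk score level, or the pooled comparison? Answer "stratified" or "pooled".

stratified

The imbalance in baseline risk score arose from how patients were allocated, not from anything the surgical team did; and baseline risk score independently affects the outcome. The pooled gap is confounded — condition on baseline risk score.
Within each level — low-risk: 15.8% vs 9.6%; high-risk: 55.8% vs 49.3% — Surgical Team X is lower every time.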